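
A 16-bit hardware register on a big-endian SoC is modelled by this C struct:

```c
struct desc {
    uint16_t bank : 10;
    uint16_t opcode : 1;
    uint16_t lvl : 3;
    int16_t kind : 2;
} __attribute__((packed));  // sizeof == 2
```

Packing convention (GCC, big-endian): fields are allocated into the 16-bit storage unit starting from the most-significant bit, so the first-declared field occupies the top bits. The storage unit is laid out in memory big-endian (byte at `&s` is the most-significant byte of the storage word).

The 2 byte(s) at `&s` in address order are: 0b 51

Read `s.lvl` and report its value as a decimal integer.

4

[0]=0x0b [1]=0x51 (big-endian) → word 0x0b51
bank [6+:10] = (word>>6) & 0x3ff = 45
opcode [5+:1] = (word>>5) & 0x1 = 0
lvl [2+:3] = (word>>2) & 0x7 = 4  ←
kind [0+:2] = (word>>0) & 0x3 = 1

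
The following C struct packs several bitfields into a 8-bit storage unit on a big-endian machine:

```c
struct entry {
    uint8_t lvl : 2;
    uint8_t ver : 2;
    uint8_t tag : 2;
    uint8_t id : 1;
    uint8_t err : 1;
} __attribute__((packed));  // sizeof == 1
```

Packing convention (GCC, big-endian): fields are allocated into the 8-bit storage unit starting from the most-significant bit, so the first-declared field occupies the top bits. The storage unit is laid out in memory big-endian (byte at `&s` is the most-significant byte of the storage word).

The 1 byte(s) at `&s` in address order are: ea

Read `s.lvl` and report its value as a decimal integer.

3

[0]=0xea (big-endian) → word 0xea
lvl:2 @ bit 6 → (0xea>>6)&0x3 = 0x3  ←
ver:2 @ bit 4 → (0xea>>4)&0x3 = 0x2
tag:2 @ bit 2 → (0xea>>2)&0x3 = 0x2
id:1 @ bit 1 → (0xea>>1)&0x1 = 0x1
err:1 @ bit 0 → (0xea>>0)&0x1 = 0x0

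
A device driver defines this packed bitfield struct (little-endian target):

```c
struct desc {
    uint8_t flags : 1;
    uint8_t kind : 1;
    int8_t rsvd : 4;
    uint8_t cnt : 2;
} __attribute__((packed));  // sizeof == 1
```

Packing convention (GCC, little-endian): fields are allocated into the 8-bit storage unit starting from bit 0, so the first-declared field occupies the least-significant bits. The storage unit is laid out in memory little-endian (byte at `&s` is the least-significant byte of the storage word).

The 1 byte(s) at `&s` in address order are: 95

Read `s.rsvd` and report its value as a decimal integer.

[0]=0x95 (little-endian) → word 0x95
flags:1 @ bit 0 → (0x95>>0)&0x1 = 0x1
kind:1 @ bit 1 → (0x95>>1)&0x1 = 0x0
rsvd:4 @ bit 2 → (0x95>>2)&0xf = 0x5  ←
cnt:2 @ bit 6 → (0x95>>6)&0x3 = 0x2
rsvd signed 4b, MSB=0: value = 5

5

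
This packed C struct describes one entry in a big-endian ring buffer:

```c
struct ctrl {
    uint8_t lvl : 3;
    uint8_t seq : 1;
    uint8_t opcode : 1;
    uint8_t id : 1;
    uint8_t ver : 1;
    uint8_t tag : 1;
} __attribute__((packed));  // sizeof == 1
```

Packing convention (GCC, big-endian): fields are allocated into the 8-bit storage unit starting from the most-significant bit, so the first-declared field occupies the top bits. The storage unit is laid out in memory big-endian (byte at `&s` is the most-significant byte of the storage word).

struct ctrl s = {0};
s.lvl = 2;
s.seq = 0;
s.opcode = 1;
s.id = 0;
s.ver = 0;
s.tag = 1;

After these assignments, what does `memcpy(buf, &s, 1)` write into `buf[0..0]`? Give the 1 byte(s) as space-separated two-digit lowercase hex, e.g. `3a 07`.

49

lvl:3 = 2 → 0x2 << 5 → word 0x40
seq:1 = 0 → 0x0 << 4 → word 0x40
opcode:1 = 1 → 0x1 << 3 → word 0x48
id:1 = 0 → 0x0 << 2 → word 0x48
ver:1 = 0 → 0x0 << 1 → word 0x48
tag:1 = 1 → 0x1 << 0 → word 0x49
word = 0x49 → big-endian bytes:
  [0]=0x49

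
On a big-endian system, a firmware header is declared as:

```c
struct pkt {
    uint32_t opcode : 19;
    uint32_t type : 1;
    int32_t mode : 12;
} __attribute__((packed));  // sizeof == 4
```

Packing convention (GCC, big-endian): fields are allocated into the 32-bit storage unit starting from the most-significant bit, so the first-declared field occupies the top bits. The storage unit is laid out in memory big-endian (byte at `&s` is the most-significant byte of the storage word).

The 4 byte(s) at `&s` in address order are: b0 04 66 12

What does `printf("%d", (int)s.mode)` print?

1554

[0]=0xb0 [1]=0x04 [2]=0x66 [3]=0x12 (big-endian) → word 0xb0046612
opcode:19 @ bit 13 → (0xb0046612>>13)&0x7ffff = 0x58023
type:1 @ bit 12 → (0xb0046612>>12)&0x1 = 0x0
mode:12 @ bit 0 → (0xb0046612>>0)&0xfff = 0x612  ←
mode signed 12b, MSB=0: value = 1554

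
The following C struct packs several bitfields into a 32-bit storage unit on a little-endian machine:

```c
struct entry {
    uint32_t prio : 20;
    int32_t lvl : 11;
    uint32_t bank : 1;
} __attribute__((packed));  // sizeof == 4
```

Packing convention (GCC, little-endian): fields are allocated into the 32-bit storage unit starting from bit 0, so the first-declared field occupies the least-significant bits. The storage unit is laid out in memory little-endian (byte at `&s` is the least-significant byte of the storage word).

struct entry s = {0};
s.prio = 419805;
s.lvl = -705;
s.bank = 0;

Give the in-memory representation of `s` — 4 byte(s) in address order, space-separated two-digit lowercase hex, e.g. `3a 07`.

dd 67 f6 53

prio:20 = 419805 → 0x667dd << 0 → word 0x000667dd
lvl:11 = -705 → 0x53f << 20 → word 0x53f667dd
bank:1 = 0 → 0x0 << 31 → word 0x53f667dd
word = 0x53f667dd → little-endian bytes:
  [0]=0xdd  [1]=0x67  [2]=0xf6  [3]=0x53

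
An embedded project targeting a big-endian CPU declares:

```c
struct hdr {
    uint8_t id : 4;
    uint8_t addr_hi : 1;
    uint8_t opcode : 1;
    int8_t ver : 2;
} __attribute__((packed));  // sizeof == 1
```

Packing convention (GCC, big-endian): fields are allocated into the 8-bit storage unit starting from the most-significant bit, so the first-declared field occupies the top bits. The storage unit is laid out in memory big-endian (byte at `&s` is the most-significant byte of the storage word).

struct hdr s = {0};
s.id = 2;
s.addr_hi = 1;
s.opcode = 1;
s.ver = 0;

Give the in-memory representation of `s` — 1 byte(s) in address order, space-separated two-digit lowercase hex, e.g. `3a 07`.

2c

id (4b) val=2 bits=0x2 at bit 4: 0x20
addr_hi (1b) val=1 bits=0x1 at bit 3: 0x28
opcode (1b) val=1 bits=0x1 at bit 2: 0x2c
ver (2b) val=0 bits=0x0 at bit 0: 0x2c
word = 0x2c → big-endian bytes:
  [0]=0x2c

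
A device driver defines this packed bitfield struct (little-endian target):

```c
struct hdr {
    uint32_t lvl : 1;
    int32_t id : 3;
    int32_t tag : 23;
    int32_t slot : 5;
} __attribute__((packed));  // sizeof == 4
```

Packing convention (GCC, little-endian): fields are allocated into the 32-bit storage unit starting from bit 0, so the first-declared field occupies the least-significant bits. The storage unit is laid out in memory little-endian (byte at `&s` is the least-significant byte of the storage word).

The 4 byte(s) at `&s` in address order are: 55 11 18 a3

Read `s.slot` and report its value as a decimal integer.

[0]=0x55 [1]=0x11 [2]=0x18 [3]=0xa3 (little-endian) → word 0xa3181155
lvl [0+:1] = (word>>0) & 0x1 = 1
id [1+:3] = (word>>1) & 0x7 = 2
tag [4+:23] = (word>>4) & 0x7fffff = 3244309
slot [27+:5] = (word>>27) & 0x1f = 20  ←
slot signed 5b, MSB=1: 20 - 32 = -12

-12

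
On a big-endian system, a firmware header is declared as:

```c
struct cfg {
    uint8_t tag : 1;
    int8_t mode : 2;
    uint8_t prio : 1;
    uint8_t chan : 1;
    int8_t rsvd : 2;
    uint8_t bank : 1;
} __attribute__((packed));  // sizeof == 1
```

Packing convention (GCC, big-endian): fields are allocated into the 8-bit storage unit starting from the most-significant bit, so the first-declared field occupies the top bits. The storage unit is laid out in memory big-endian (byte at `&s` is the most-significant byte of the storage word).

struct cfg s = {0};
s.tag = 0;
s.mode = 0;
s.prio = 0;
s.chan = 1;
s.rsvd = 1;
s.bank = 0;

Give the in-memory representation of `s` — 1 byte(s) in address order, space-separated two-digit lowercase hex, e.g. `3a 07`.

0a

[7+:1] tag=0 & 0x1 = 0x0; word=0x00
[5+:2] mode=0 & 0x3 = 0x0; word=0x00
[4+:1] prio=0 & 0x1 = 0x0; word=0x00
[3+:1] chan=1 & 0x1 = 0x1; word=0x08
[1+:2] rsvd=1 & 0x3 = 0x1; word=0x0a
[0+:1] bank=0 & 0x1 = 0x0; word=0x0a
word = 0x0a → big-endian bytes:
  [0]=0x0a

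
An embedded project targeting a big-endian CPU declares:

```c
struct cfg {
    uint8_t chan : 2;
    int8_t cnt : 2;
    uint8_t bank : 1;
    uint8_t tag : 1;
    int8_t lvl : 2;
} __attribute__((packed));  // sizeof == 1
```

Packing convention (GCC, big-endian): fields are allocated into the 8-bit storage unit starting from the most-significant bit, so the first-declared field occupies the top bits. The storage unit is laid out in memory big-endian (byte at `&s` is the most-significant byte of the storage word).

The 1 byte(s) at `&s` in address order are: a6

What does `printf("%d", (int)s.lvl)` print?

[0]=0xa6 (big-endian) → word 0xa6
chan:2 @ bit 6 → (0xa6>>6)&0x3 = 0x2
cnt:2 @ bit 4 → (0xa6>>4)&0x3 = 0x2
bank:1 @ bit 3 → (0xa6>>3)&0x1 = 0x0
tag:1 @ bit 2 → (0xa6>>2)&0x1 = 0x1
lvl:2 @ bit 0 → (0xa6>>0)&0x3 = 0x2  ←
lvl signed 2b, MSB=1: 2 - 4 = -2

-2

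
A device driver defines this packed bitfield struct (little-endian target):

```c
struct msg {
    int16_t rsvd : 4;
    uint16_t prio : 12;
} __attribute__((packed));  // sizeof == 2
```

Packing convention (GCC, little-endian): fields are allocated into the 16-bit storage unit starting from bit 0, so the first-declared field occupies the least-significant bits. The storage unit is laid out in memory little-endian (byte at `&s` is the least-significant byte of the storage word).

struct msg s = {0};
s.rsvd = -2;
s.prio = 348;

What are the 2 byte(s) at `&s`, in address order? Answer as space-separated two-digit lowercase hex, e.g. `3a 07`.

rsvd:4 = -2 → 0xe << 0 → word 0x000e
prio:12 = 348 → 0x15c << 4 → word 0x15ce
word = 0x15ce → little-endian bytes:
  [0]=0xce  [1]=0x15

ce 15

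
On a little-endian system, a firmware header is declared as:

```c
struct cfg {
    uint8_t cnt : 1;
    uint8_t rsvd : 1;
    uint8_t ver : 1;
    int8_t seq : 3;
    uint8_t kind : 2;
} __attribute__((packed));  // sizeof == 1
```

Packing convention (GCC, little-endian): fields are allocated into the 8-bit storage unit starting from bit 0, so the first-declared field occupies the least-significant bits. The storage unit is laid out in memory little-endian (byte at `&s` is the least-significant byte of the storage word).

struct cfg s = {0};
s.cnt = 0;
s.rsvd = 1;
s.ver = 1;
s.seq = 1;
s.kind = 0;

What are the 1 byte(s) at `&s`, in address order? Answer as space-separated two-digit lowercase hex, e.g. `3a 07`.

0e

cnt (1b) val=0 bits=0x0 at bit 0: 0x00
rsvd (1b) val=1 bits=0x1 at bit 1: 0x02
ver (1b) val=1 bits=0x1 at bit 2: 0x06
seq (3b) val=1 bits=0x1 at bit 3: 0x0e
kind (2b) val=0 bits=0x0 at bit 6: 0x0e
word = 0x0e → little-endian bytes:
  [0]=0x0e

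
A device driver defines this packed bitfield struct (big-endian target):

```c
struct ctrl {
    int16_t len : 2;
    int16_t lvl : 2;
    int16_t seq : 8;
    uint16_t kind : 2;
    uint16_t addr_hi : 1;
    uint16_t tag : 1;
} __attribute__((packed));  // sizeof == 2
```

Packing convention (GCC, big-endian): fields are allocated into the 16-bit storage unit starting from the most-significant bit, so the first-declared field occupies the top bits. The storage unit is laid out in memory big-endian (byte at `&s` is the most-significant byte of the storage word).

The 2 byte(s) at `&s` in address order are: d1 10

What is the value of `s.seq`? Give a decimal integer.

[0]=0xd1 [1]=0x10 (big-endian) → word 0xd110
len [14+:2] = (word>>14) & 0x3 = 3
lvl [12+:2] = (word>>12) & 0x3 = 1
seq [4+:8] = (word>>4) & 0xff = 17  ←
kind [2+:2] = (word>>2) & 0x3 = 0
addr_hi [1+:1] = (word>>1) & 0x1 = 0
tag [0+:1] = (word>>0) & 0x1 = 0
seq signed 8b, MSB=0: value = 17

17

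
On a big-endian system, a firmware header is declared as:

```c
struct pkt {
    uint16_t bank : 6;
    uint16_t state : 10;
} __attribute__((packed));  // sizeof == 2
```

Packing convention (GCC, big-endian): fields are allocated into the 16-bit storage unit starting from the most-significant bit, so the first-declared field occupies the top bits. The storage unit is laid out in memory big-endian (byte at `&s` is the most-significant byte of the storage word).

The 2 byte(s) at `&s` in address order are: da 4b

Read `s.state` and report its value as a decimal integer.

[0]=0xda [1]=0x4b (big-endian) → word 0xda4b
bank [10+:6] = (word>>10) & 0x3f = 54
state [0+:10] = (word>>0) & 0x3ff = 587  ←

587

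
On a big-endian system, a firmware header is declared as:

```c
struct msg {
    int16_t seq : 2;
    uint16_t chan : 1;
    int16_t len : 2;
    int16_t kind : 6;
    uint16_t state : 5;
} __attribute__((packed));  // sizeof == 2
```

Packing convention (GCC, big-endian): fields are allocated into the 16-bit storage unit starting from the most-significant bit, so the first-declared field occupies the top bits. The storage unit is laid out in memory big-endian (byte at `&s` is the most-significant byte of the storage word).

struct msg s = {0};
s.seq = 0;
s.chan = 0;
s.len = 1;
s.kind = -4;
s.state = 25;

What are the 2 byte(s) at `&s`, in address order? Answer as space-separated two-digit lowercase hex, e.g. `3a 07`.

0f 99

seq:2 = 0 → 0x0 << 14 → word 0x0000
chan:1 = 0 → 0x0 << 13 → word 0x0000
len:2 = 1 → 0x1 << 11 → word 0x0800
kind:6 = -4 → 0x3c << 5 → word 0x0f80
state:5 = 25 → 0x19 << 0 → word 0x0f99
word = 0x0f99 → big-endian bytes:
  [0]=0x0f  [1]=0x99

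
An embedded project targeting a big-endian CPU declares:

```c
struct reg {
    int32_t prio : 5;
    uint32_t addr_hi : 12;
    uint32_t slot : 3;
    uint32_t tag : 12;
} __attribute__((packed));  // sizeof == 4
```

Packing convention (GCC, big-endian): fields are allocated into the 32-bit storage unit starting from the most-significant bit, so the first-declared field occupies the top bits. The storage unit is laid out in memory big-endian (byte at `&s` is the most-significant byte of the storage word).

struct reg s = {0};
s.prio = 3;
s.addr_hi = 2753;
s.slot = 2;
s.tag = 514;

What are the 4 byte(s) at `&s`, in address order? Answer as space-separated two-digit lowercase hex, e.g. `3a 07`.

prio (5b) val=3 bits=0x3 at bit 27: 0x18000000
addr_hi (12b) val=2753 bits=0xac1 at bit 15: 0x1d608000
slot (3b) val=2 bits=0x2 at bit 12: 0x1d60a000
tag (12b) val=514 bits=0x202 at bit 0: 0x1d60a202
word = 0x1d60a202 → big-endian bytes:
  [0]=0x1d  [1]=0x60  [2]=0xa2  [3]=0x02

1d 60 a2 02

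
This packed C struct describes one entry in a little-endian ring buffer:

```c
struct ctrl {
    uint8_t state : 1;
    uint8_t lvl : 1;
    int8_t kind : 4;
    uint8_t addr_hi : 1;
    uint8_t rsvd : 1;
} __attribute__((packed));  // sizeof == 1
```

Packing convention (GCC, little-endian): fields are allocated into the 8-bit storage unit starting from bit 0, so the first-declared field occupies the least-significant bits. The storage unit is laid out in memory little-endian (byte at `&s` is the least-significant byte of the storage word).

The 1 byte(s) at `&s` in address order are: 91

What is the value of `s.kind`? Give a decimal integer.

[0]=0x91 (little-endian) → word 0x91
state:1 @ bit 0 → (0x91>>0)&0x1 = 0x1
lvl:1 @ bit 1 → (0x91>>1)&0x1 = 0x0
kind:4 @ bit 2 → (0x91>>2)&0xf = 0x4  ←
addr_hi:1 @ bit 6 → (0x91>>6)&0x1 = 0x0
rsvd:1 @ bit 7 → (0x91>>7)&0x1 = 0x1
kind signed 4b, MSB=0: value = 4

4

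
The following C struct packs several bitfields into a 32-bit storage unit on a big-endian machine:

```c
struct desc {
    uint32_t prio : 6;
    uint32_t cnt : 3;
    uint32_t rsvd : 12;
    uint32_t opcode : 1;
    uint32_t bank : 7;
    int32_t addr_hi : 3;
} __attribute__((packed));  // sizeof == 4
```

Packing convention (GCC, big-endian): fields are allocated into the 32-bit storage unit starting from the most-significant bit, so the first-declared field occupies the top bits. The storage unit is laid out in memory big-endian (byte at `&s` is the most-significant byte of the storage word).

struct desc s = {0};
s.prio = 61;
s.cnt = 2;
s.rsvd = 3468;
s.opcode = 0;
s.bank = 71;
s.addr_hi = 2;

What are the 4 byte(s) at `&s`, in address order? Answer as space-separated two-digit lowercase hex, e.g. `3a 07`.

f5 6c 62 3a

[26+:6] prio=61 & 0x3f = 0x3d; word=0xf4000000
[23+:3] cnt=2 & 0x7 = 0x2; word=0xf5000000
[11+:12] rsvd=3468 & 0xfff = 0xd8c; word=0xf56c6000
[10+:1] opcode=0 & 0x1 = 0x0; word=0xf56c6000
[3+:7] bank=71 & 0x7f = 0x47; word=0xf56c6238
[0+:3] addr_hi=2 & 0x7 = 0x2; word=0xf56c623a
word = 0xf56c623a → big-endian bytes:
  [0]=0xf5  [1]=0x6c  [2]=0x62  [3]=0x3a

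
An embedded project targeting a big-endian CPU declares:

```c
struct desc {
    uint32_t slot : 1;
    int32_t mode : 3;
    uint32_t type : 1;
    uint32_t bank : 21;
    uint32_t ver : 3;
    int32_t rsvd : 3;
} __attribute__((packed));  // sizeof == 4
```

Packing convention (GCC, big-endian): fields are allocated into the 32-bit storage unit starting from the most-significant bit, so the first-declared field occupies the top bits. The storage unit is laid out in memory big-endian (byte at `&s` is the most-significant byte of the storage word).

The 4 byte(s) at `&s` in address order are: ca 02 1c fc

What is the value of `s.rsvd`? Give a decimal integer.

[0]=0xca [1]=0x02 [2]=0x1c [3]=0xfc (big-endian) → word 0xca021cfc
slot:1 @ bit 31 → (0xca021cfc>>31)&0x1 = 0x1
mode:3 @ bit 28 → (0xca021cfc>>28)&0x7 = 0x4
type:1 @ bit 27 → (0xca021cfc>>27)&0x1 = 0x1
bank:21 @ bit 6 → (0xca021cfc>>6)&0x1fffff = 0x80873
ver:3 @ bit 3 → (0xca021cfc>>3)&0x7 = 0x7
rsvd:3 @ bit 0 → (0xca021cfc>>0)&0x7 = 0x4  ←
rsvd signed 3b, MSB=1: 4 - 8 = -4

-4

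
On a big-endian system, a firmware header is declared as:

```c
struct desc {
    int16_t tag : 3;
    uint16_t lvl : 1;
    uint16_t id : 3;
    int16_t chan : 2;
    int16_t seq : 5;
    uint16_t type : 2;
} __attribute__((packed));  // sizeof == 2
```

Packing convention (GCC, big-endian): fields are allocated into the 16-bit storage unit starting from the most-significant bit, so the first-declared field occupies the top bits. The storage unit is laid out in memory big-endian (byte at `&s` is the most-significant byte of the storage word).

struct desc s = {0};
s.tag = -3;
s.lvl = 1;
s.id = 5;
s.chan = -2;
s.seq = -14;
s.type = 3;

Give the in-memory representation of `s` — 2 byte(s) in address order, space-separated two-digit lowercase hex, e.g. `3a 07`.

[13+:3] tag=-3 & 0x7 = 0x5; word=0xa000
[12+:1] lvl=1 & 0x1 = 0x1; word=0xb000
[9+:3] id=5 & 0x7 = 0x5; word=0xba00
[7+:2] chan=-2 & 0x3 = 0x2; word=0xbb00
[2+:5] seq=-14 & 0x1f = 0x12; word=0xbb48
[0+:2] type=3 & 0x3 = 0x3; word=0xbb4b
word = 0xbb4b → big-endian bytes:
  [0]=0xbb  [1]=0x4b

bb 4b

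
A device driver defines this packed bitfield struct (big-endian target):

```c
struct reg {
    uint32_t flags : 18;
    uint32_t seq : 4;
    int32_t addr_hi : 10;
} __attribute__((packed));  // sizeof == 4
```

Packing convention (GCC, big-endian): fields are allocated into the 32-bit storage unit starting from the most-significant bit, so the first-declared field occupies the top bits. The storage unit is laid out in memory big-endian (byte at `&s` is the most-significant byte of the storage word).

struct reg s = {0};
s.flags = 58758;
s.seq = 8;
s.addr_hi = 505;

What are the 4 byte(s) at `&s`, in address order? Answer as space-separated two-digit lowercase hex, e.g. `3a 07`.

flags (18b) val=58758 bits=0xe586 at bit 14: 0x39618000
seq (4b) val=8 bits=0x8 at bit 10: 0x3961a000
addr_hi (10b) val=505 bits=0x1f9 at bit 0: 0x3961a1f9
word = 0x3961a1f9 → big-endian bytes:
  [0]=0x39  [1]=0x61  [2]=0xa1  [3]=0xf9

39 61 a1 f9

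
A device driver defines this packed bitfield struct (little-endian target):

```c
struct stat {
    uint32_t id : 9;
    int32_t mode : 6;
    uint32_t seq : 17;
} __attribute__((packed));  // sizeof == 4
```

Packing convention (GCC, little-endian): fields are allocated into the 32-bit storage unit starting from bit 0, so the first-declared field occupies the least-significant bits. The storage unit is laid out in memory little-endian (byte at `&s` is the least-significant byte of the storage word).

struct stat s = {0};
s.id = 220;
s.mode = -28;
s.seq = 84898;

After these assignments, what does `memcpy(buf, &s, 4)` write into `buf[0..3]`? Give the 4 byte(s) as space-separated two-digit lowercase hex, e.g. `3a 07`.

id (9b) val=220 bits=0xdc at bit 0: 0x000000dc
mode (6b) val=-28 bits=0x24 at bit 9: 0x000048dc
seq (17b) val=84898 bits=0x14ba2 at bit 15: 0xa5d148dc
word = 0xa5d148dc → little-endian bytes:
  [0]=0xdc  [1]=0x48  [2]=0xd1  [3]=0xa5

dc 48 d1 a5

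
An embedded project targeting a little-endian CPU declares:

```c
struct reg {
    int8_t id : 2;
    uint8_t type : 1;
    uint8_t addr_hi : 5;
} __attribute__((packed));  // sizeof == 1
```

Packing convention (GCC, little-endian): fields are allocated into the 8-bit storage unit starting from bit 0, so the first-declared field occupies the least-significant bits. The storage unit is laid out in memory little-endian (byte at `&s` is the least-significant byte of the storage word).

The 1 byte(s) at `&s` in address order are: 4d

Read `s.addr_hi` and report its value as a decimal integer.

[0]=0x4d (little-endian) → word 0x4d
id [0+:2] = (word>>0) & 0x3 = 1
type [2+:1] = (word>>2) & 0x1 = 1
addr_hi [3+:5] = (word>>3) & 0x1f = 9  ←

9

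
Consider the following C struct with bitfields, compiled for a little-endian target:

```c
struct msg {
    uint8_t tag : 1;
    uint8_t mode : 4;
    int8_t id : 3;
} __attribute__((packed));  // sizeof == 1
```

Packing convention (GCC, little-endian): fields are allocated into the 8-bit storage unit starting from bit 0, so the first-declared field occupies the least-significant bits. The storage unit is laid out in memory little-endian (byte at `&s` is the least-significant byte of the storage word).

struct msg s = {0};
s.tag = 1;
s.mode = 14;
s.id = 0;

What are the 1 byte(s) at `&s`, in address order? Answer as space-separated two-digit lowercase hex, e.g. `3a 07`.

1d

tag:1 = 1 → 0x1 << 0 → word 0x01
mode:4 = 14 → 0xe << 1 → word 0x1d
id:3 = 0 → 0x0 << 5 → word 0x1d
word = 0x1d → little-endian bytes:
  [0]=0x1d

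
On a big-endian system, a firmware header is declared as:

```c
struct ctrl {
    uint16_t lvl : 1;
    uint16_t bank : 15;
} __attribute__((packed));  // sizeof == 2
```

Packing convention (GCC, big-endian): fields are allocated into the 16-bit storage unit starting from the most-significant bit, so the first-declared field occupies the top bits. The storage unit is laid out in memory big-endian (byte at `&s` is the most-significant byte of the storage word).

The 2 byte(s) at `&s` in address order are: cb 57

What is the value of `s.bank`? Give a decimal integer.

19287

[0]=0xcb [1]=0x57 (big-endian) → word 0xcb57
lvl:1 @ bit 15 → (0xcb57>>15)&0x1 = 0x1
bank:15 @ bit 0 → (0xcb57>>0)&0x7fff = 0x4b57  ←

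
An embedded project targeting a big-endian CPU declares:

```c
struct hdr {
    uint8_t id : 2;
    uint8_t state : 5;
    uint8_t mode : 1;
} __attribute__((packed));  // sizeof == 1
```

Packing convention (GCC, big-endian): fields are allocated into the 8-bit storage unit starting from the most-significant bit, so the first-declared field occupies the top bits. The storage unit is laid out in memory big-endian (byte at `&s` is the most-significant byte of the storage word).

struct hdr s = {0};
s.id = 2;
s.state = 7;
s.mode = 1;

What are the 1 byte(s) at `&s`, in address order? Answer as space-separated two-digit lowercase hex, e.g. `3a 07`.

8f

id:2 = 2 → 0x2 << 6 → word 0x80
state:5 = 7 → 0x7 << 1 → word 0x8e
mode:1 = 1 → 0x1 << 0 → word 0x8f
word = 0x8f → big-endian bytes:
  [0]=0x8f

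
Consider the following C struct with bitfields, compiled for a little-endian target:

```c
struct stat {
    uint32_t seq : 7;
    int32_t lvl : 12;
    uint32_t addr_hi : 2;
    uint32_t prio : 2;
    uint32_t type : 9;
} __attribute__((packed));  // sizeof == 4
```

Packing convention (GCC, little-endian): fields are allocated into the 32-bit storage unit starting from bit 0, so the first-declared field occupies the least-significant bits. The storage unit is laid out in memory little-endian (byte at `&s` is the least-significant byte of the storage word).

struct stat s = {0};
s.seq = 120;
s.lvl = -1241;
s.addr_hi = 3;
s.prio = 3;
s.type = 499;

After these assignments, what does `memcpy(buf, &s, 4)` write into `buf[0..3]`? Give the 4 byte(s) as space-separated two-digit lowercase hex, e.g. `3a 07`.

[0+:7] seq=120 & 0x7f = 0x78; word=0x00000078
[7+:12] lvl=-1241 & 0xfff = 0xb27; word=0x000593f8
[19+:2] addr_hi=3 & 0x3 = 0x3; word=0x001d93f8
[21+:2] prio=3 & 0x3 = 0x3; word=0x007d93f8
[23+:9] type=499 & 0x1ff = 0x1f3; word=0xf9fd93f8
word = 0xf9fd93f8 → little-endian bytes:
  [0]=0xf8  [1]=0x93  [2]=0xfd  [3]=0xf9

f8 93 fd f9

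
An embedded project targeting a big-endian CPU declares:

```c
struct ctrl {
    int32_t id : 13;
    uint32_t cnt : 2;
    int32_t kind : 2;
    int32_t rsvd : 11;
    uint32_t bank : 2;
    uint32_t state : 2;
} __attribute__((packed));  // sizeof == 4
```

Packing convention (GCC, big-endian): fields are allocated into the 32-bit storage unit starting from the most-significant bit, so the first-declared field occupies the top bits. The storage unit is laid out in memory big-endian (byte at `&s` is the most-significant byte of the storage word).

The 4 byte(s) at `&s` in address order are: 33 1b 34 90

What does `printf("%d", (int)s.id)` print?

1635

[0]=0x33 [1]=0x1b [2]=0x34 [3]=0x90 (big-endian) → word 0x331b3490
id:13 @ bit 19 → (0x331b3490>>19)&0x1fff = 0x663  ←
cnt:2 @ bit 17 → (0x331b3490>>17)&0x3 = 0x1
kind:2 @ bit 15 → (0x331b3490>>15)&0x3 = 0x2
rsvd:11 @ bit 4 → (0x331b3490>>4)&0x7ff = 0x349
bank:2 @ bit 2 → (0x331b3490>>2)&0x3 = 0x0
state:2 @ bit 0 → (0x331b3490>>0)&0x3 = 0x0
id signed 13b, MSB=0: value = 1635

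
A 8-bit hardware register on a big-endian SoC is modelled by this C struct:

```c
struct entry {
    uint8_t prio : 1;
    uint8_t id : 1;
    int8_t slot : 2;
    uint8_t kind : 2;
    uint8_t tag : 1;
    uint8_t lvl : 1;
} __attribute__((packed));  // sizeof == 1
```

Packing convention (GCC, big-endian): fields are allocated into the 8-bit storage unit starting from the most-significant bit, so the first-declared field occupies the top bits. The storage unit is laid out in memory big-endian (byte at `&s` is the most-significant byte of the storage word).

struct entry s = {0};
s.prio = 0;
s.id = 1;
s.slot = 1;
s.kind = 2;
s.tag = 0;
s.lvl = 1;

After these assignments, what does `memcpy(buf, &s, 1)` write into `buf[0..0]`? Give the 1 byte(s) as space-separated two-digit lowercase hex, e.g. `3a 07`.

59

prio (1b) val=0 bits=0x0 at bit 7: 0x00
id (1b) val=1 bits=0x1 at bit 6: 0x40
slot (2b) val=1 bits=0x1 at bit 4: 0x50
kind (2b) val=2 bits=0x2 at bit 2: 0x58
tag (1b) val=0 bits=0x0 at bit 1: 0x58
lvl (1b) val=1 bits=0x1 at bit 0: 0x59
word = 0x59 → big-endian bytes:
  [0]=0x59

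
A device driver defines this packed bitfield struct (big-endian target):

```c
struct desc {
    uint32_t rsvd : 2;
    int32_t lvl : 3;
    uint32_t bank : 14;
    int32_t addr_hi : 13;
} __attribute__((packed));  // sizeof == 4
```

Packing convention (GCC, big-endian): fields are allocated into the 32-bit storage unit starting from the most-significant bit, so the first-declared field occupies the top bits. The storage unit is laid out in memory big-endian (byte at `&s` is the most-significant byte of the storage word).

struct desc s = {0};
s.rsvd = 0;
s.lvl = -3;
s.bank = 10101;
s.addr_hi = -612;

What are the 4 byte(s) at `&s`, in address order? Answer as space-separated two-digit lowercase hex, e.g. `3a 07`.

2c ee bd 9c

rsvd (2b) val=0 bits=0x0 at bit 30: 0x00000000
lvl (3b) val=-3 bits=0x5 at bit 27: 0x28000000
bank (14b) val=10101 bits=0x2775 at bit 13: 0x2ceea000
addr_hi (13b) val=-612 bits=0x1d9c at bit 0: 0x2ceebd9c
word = 0x2ceebd9c → big-endian bytes:
  [0]=0x2c  [1]=0xee  [2]=0xbd  [3]=0x9c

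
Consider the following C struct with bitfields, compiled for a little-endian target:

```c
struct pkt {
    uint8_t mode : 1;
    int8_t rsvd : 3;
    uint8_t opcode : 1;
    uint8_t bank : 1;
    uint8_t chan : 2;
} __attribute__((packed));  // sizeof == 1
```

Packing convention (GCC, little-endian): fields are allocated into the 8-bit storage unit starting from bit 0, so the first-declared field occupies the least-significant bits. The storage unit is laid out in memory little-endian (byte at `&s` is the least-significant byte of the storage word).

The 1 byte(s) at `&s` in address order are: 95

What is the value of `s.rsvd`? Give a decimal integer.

[0]=0x95 (little-endian) → word 0x95
mode [0+:1] = (word>>0) & 0x1 = 1
rsvd [1+:3] = (word>>1) & 0x7 = 2  ←
opcode [4+:1] = (word>>4) & 0x1 = 1
bank [5+:1] = (word>>5) & 0x1 = 0
chan [6+:2] = (word>>6) & 0x3 = 2
rsvd signed 3b, MSB=0: value = 2

2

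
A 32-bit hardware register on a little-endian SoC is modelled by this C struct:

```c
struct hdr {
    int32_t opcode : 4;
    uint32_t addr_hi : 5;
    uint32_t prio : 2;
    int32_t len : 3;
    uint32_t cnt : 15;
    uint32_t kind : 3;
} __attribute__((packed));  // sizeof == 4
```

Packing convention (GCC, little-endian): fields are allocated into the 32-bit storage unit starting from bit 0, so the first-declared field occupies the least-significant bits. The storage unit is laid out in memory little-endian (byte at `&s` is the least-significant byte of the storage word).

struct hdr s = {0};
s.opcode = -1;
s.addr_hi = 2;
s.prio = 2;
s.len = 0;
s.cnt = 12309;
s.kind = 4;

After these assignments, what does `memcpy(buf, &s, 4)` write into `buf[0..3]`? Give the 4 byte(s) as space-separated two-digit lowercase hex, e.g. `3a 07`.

2f 44 05 8c

[0+:4] opcode=-1 & 0xf = 0xf; word=0x0000000f
[4+:5] addr_hi=2 & 0x1f = 0x2; word=0x0000002f
[9+:2] prio=2 & 0x3 = 0x2; word=0x0000042f
[11+:3] len=0 & 0x7 = 0x0; word=0x0000042f
[14+:15] cnt=12309 & 0x7fff = 0x3015; word=0x0c05442f
[29+:3] kind=4 & 0x7 = 0x4; word=0x8c05442f
word = 0x8c05442f → little-endian bytes:
  [0]=0x2f  [1]=0x44  [2]=0x05  [3]=0x8c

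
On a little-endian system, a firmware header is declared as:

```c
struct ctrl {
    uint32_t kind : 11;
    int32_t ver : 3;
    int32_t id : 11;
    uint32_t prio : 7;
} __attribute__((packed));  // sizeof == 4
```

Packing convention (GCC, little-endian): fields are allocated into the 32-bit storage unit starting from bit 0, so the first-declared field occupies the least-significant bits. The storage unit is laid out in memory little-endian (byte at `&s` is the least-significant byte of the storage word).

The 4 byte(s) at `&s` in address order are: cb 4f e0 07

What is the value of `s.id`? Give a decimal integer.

-127

[0]=0xcb [1]=0x4f [2]=0xe0 [3]=0x07 (little-endian) → word 0x07e04fcb
kind [0+:11] = (word>>0) & 0x7ff = 1995
ver [11+:3] = (word>>11) & 0x7 = 1
id [14+:11] = (word>>14) & 0x7ff = 1921  ←
prio [25+:7] = (word>>25) & 0x7f = 3
id signed 11b, MSB=1: 1921 - 2048 = -127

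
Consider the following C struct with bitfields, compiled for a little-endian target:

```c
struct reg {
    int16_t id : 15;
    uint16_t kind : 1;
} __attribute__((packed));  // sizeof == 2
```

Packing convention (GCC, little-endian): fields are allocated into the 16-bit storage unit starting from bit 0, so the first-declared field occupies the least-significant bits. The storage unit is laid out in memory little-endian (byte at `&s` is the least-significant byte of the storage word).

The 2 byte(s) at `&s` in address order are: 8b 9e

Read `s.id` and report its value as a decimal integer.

[0]=0x8b [1]=0x9e (little-endian) → word 0x9e8b
id [0+:15] = (word>>0) & 0x7fff = 7819  ←
kind [15+:1] = (word>>15) & 0x1 = 1
id signed 15b, MSB=0: value = 7819

7819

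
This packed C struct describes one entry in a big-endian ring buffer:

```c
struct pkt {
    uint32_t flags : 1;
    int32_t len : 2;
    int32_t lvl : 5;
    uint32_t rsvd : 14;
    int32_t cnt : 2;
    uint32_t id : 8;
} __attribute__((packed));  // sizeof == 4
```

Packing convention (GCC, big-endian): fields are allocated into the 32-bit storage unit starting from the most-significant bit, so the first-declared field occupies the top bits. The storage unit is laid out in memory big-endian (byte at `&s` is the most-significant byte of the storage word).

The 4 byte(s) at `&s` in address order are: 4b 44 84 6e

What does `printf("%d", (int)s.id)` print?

110

[0]=0x4b [1]=0x44 [2]=0x84 [3]=0x6e (big-endian) → word 0x4b44846e
flags [31+:1] = (word>>31) & 0x1 = 0
len [29+:2] = (word>>29) & 0x3 = 2
lvl [24+:5] = (word>>24) & 0x1f = 11
rsvd [10+:14] = (word>>10) & 0x3fff = 4385
cnt [8+:2] = (word>>8) & 0x3 = 0
id [0+:8] = (word>>0) & 0xff = 110  ←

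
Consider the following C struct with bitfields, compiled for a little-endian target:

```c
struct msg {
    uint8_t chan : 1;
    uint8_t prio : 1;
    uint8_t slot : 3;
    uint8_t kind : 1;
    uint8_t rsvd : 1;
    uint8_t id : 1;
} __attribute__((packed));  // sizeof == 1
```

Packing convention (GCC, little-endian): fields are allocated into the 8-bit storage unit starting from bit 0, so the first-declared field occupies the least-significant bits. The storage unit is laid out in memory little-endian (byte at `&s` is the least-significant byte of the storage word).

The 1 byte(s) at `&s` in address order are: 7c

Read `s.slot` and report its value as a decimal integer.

7

[0]=0x7c (little-endian) → word 0x7c
chan [0+:1] = (word>>0) & 0x1 = 0
prio [1+:1] = (word>>1) & 0x1 = 0
slot [2+:3] = (word>>2) & 0x7 = 7  ←
kind [5+:1] = (word>>5) & 0x1 = 1
rsvd [6+:1] = (word>>6) & 0x1 = 1
id [7+:1] = (word>>7) & 0x1 = 0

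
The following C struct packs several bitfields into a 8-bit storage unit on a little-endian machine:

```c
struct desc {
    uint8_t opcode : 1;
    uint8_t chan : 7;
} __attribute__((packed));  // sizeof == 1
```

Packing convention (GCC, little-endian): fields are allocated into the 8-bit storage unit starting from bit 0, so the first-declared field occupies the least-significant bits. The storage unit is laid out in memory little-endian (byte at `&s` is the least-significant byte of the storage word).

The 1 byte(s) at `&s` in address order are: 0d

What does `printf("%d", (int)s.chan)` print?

6

[0]=0x0d (little-endian) → word 0x0d
opcode [0+:1] = (word>>0) & 0x1 = 1
chan [1+:7] = (word>>1) & 0x7f = 6  ←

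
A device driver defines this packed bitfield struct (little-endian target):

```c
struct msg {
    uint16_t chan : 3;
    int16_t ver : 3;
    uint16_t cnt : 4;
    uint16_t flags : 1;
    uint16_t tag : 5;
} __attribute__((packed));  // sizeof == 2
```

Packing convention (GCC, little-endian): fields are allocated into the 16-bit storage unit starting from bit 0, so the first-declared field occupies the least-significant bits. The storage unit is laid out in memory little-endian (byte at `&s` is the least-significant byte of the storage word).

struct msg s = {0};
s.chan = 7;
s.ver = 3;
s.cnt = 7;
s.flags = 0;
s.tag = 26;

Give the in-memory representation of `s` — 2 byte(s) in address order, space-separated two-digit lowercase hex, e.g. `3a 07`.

df d1

chan:3 = 7 → 0x7 << 0 → word 0x0007
ver:3 = 3 → 0x3 << 3 → word 0x001f
cnt:4 = 7 → 0x7 << 6 → word 0x01df
flags:1 = 0 → 0x0 << 10 → word 0x01df
tag:5 = 26 → 0x1a << 11 → word 0xd1df
word = 0xd1df → little-endian bytes:
  [0]=0xdf  [1]=0xd1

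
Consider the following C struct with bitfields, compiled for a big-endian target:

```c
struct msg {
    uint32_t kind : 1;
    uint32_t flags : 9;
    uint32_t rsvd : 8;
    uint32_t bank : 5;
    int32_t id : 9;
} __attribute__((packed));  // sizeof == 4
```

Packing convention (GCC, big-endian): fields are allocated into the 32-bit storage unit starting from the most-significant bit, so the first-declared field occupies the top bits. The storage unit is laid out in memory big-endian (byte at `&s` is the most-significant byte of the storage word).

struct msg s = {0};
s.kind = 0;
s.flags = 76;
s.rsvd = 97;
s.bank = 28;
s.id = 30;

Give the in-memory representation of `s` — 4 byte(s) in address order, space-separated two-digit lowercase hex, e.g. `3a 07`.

kind:1 = 0 → 0x0 << 31 → word 0x00000000
flags:9 = 76 → 0x4c << 22 → word 0x13000000
rsvd:8 = 97 → 0x61 << 14 → word 0x13184000
bank:5 = 28 → 0x1c << 9 → word 0x13187800
id:9 = 30 → 0x1e << 0 → word 0x1318781e
word = 0x1318781e → big-endian bytes:
  [0]=0x13  [1]=0x18  [2]=0x78  [3]=0x1e

13 18 78 1e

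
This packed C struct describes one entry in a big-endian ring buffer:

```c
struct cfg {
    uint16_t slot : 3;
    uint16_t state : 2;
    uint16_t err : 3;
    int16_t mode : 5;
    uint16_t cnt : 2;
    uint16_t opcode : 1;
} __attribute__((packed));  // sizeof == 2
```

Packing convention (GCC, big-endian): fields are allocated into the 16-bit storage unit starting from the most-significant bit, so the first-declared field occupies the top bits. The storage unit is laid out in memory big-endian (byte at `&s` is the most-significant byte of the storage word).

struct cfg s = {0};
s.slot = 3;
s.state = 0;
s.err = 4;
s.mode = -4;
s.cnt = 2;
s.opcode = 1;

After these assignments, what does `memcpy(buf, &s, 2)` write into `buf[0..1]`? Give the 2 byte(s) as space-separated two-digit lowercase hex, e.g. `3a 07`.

slot (3b) val=3 bits=0x3 at bit 13: 0x6000
state (2b) val=0 bits=0x0 at bit 11: 0x6000
err (3b) val=4 bits=0x4 at bit 8: 0x6400
mode (5b) val=-4 bits=0x1c at bit 3: 0x64e0
cnt (2b) val=2 bits=0x2 at bit 1: 0x64e4
opcode (1b) val=1 bits=0x1 at bit 0: 0x64e5
word = 0x64e5 → big-endian bytes:
  [0]=0x64  [1]=0xe5

64 e5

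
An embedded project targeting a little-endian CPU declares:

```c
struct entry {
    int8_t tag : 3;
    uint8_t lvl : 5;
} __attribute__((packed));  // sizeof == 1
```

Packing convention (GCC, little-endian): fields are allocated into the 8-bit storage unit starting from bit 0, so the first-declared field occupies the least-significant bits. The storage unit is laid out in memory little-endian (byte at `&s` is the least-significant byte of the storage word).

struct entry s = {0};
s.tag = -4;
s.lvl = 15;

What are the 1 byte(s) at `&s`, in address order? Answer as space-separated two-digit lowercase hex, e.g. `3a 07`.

7c

tag:3 = -4 → 0x4 << 0 → word 0x04
lvl:5 = 15 → 0xf << 3 → word 0x7c
word = 0x7c → little-endian bytes:
  [0]=0x7c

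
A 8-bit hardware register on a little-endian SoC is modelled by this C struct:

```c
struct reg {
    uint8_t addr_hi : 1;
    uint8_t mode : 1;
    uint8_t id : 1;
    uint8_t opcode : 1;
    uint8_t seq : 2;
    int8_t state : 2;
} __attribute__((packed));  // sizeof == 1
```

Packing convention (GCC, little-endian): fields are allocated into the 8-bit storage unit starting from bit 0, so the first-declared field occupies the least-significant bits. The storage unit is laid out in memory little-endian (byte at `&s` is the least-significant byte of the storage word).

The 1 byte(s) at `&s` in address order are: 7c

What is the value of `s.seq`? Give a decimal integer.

3

[0]=0x7c (little-endian) → word 0x7c
addr_hi:1 @ bit 0 → (0x7c>>0)&0x1 = 0x0
mode:1 @ bit 1 → (0x7c>>1)&0x1 = 0x0
id:1 @ bit 2 → (0x7c>>2)&0x1 = 0x1
opcode:1 @ bit 3 → (0x7c>>3)&0x1 = 0x1
seq:2 @ bit 4 → (0x7c>>4)&0x3 = 0x3  ←
state:2 @ bit 6 → (0x7c>>6)&0x3 = 0x1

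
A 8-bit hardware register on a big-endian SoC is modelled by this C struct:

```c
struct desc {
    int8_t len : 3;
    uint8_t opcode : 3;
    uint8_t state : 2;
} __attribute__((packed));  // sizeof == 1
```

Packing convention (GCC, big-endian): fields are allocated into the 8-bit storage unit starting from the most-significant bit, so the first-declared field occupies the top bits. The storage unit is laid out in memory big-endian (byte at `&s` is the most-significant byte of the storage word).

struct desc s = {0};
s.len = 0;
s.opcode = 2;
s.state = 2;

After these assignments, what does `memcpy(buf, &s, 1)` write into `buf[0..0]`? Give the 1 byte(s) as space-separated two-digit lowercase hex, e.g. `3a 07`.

0a

len (3b) val=0 bits=0x0 at bit 5: 0x00
opcode (3b) val=2 bits=0x2 at bit 2: 0x08
state (2b) val=2 bits=0x2 at bit 0: 0x0a
word = 0x0a → big-endian bytes:
  [0]=0x0a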